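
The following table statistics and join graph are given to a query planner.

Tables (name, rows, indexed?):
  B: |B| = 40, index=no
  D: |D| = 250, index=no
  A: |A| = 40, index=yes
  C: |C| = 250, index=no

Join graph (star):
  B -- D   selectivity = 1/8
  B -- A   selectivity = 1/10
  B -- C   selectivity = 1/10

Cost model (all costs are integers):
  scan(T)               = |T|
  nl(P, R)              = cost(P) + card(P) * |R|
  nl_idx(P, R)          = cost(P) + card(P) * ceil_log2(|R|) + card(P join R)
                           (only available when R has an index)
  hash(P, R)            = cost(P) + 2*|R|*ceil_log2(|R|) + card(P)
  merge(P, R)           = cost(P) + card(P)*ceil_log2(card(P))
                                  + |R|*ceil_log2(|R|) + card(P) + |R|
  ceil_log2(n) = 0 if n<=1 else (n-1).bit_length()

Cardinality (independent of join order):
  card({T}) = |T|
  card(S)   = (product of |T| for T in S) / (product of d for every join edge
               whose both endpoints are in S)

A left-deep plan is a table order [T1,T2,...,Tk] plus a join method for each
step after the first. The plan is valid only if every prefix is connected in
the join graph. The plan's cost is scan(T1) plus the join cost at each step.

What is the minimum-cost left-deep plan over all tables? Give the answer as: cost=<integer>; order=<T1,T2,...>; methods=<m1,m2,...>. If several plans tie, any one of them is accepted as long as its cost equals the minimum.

Selinger DP (subsets sized 1..n):
  {B}: scan cost=40, card=40
  {D}: scan cost=250, card=250
  {A}: scan cost=40, card=40
  {C}: scan cost=250, card=250
  {BD}: card=1250; try (B,hash)→980, (D,merge)→2570, (B,merge)→2780, (D,hash)→4080, (D,nl)→10040, (B,nl)→10250; best=980 via (B,hash)
  {AB}: card=160; try (A,nl_idx)→440, (B,hash)→560, (A,hash)→560, (B,merge)→600, (A,merge)→600, (B,nl)→1640 …(+1); best=440 via (A,nl_idx)
  {BC}: card=1000; try (B,hash)→980, (C,merge)→2570, (B,merge)→2780, (C,hash)→4080, (C,nl)→10040, (B,nl)→10250; best=980 via (B,hash)
  {ABD}: card=5000; try (A,hash)→2710, (D,merge)→4130, (D,hash)→4600, (A,nl_idx)→13480, (A,merge)→16260, (D,nl)→40440 …(+1); best=2710 via (A,hash)
  {BCD}: card=31250; try (D,hash)→5980, (C,hash)→6230, (D,merge)→14230, (C,merge)→18230, (D,nl)→250980, (C,nl)→313480; best=5980 via (D,hash)
  {ABC}: card=4000; try (A,hash)→2460, (C,merge)→4130, (C,hash)→4600, (A,nl_idx)→10980, (A,merge)→12260, (C,nl)→40440 …(+1); best=2460 via (A,hash)
  {ABCD}: card=125000; try (D,hash)→10460, (C,hash)→11710, (A,hash)→37710, (D,merge)→56710, (C,merge)→74960, (A,nl_idx)→318480 …(+4); best=10460 via (D,hash)

cost=10460; order=C,B,A,D; methods=hash,hash,hash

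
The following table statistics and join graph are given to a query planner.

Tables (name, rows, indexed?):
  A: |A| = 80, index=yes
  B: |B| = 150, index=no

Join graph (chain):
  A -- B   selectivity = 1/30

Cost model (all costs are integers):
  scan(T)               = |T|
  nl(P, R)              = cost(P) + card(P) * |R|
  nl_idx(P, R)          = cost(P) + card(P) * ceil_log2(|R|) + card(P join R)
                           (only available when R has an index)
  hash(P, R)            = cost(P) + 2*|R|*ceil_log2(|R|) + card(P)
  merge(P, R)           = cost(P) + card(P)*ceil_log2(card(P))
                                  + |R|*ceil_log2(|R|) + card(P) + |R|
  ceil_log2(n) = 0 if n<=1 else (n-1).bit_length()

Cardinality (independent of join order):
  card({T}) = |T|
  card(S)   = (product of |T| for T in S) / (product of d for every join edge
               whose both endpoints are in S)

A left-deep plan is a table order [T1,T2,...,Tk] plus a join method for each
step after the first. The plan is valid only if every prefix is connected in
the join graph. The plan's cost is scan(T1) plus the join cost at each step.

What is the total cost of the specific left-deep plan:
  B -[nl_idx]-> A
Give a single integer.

1600

step 1: scan B: cost=150, card=150
step 2: join A via nl_idx
    card(P join A) = 150*80/(30) = 400
    cost = 150 + 150*7 + 400 = 1600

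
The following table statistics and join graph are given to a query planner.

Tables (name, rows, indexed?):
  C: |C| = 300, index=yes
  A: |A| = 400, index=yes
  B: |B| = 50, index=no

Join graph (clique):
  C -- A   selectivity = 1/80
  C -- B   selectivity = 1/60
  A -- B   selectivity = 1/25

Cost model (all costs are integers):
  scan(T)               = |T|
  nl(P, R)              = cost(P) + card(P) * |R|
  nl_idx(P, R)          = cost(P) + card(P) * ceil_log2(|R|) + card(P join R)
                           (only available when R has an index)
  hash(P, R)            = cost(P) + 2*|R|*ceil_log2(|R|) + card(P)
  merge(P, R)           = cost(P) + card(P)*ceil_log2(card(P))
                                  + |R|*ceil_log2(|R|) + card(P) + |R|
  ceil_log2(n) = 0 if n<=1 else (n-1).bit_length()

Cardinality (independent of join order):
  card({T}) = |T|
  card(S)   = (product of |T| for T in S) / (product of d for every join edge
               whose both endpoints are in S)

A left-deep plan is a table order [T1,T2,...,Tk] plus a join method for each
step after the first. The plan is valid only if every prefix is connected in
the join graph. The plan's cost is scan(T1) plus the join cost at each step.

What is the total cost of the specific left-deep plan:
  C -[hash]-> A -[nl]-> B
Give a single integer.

82800

step 1: scan C: cost=300, card=300
step 2: join A via hash
    card(P join A) = 300*400/(80) = 1500
    cost = 300 + 2*400*9 + 300 = 7800
step 3: join B via nl
    card(P join B) = 1500*50/(60*25) = 50
    cost = 7800 + 1500*50 = 82800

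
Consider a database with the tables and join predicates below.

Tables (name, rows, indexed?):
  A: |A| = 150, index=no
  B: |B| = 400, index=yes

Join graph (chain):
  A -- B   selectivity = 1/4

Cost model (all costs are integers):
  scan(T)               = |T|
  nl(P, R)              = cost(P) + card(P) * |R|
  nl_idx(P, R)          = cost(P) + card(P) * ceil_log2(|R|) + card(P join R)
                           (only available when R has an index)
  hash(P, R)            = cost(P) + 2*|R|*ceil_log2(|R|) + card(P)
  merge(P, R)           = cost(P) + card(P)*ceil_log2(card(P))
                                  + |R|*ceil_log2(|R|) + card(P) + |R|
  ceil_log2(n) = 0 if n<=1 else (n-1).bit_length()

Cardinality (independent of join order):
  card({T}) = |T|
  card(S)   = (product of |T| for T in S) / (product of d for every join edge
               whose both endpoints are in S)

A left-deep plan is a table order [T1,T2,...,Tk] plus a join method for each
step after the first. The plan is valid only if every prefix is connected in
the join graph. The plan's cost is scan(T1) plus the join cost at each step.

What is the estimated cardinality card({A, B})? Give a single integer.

Tables in S: A(150), B(400)
Edges inside S: A-B(d=4)
numerator = 150 * 400 = 60000
denominator = 4 = 4
card(S) = 60000 / 4 = 15000

15000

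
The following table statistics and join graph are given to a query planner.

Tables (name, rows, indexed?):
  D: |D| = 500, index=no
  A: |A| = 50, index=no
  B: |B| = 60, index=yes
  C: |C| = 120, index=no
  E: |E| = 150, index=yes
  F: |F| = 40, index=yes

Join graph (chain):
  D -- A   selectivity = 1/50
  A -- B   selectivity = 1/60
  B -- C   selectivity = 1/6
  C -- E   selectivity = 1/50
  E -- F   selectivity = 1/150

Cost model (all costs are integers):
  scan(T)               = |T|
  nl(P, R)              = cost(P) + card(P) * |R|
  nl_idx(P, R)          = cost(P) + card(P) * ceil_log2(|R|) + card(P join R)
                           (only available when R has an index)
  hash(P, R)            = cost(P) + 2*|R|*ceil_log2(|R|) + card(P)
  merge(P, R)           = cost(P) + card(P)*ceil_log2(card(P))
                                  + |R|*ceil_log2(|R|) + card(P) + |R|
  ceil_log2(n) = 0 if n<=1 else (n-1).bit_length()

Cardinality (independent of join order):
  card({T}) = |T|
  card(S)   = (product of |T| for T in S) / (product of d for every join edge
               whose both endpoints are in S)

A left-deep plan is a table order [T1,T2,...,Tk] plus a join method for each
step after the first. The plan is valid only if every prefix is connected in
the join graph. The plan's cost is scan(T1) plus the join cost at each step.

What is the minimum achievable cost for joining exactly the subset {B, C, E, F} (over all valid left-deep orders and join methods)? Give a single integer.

Selinger DP over subsets of {B,C,E,F}:
  {B}: scan cost=60, card=60
  {C}: scan cost=120, card=120
  {E}: scan cost=150, card=150
  {F}: scan cost=40, card=40
  {BC}: card=1200; try (B,hash)→960, (C,merge)→1440, (B,merge)→1500, (C,hash)→1800, (B,nl_idx)→2040, (C,nl)→7260 …(+1); best=960 via (B,hash)
  {CE}: card=360; try (E,nl_idx)→1440, (C,hash)→1980, (E,merge)→2430, (C,merge)→2460, (E,hash)→2640, (E,nl)→18120 …(+1); best=1440 via (E,nl_idx)
  {EF}: card=40; try (E,nl_idx)→400, (F,hash)→780, (F,nl_idx)→1090, (E,merge)→1670, (F,merge)→1780, (E,hash)→2480 …(+2); best=400 via (E,nl_idx)
  {BCE}: card=3600; try (B,hash)→2520, (E,hash)→4560, (B,merge)→5460, (B,nl_idx)→7200, (E,nl_idx)→14160, (E,merge)→16710 …(+2); best=2520 via (B,hash)
  {CEF}: card=96; try (C,merge)→1640, (C,hash)→2120, (F,hash)→2280, (F,nl_idx)→3696, (C,nl)→5200, (F,merge)→5320 …(+1); best=1640 via (C,merge)
  {BCEF}: card=960; try (B,hash)→2456, (B,merge)→2828, (B,nl_idx)→3176, (F,hash)→6600, (B,nl)→7400, (F,nl_idx)→25080 …(+2); best=2456 via (B,hash)

2456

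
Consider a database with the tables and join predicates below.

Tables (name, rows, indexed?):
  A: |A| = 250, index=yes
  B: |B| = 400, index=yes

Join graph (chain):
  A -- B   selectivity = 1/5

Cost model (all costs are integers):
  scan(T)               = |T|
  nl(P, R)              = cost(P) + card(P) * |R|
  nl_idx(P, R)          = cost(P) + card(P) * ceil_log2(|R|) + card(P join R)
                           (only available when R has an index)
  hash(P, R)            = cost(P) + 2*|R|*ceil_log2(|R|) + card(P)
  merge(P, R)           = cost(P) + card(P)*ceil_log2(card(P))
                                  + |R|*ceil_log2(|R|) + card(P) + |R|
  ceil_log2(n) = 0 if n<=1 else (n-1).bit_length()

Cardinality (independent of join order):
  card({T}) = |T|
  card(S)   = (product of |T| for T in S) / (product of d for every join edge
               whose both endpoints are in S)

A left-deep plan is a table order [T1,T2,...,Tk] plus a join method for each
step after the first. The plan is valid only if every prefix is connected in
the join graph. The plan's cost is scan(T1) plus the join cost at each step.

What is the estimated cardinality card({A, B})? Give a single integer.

20000

Tables in S: A(250), B(400)
Edges inside S: A-B(d=5)
numerator = 250 * 400 = 100000
denominator = 5 = 5
card(S) = 100000 / 5 = 20000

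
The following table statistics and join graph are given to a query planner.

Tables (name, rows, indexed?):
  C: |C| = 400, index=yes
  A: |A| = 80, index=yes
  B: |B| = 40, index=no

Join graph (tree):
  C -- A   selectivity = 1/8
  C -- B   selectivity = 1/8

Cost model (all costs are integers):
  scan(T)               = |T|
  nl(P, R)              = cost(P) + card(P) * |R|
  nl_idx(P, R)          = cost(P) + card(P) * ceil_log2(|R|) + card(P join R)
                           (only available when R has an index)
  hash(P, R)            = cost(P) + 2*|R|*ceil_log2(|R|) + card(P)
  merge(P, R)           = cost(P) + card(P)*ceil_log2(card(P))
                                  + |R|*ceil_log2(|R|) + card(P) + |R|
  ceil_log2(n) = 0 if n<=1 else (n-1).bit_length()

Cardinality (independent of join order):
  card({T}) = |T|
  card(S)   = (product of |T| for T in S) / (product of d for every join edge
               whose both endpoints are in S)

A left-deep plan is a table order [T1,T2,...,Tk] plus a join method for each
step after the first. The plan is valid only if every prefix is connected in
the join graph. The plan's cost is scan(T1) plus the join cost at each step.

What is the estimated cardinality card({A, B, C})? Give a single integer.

20000

Tables in S: A(80), B(40), C(400)
Edges inside S: C-A(d=8), C-B(d=8)
numerator = 80 * 40 * 400 = 1280000
denominator = 8 * 8 = 64
card(S) = 1280000 / 64 = 20000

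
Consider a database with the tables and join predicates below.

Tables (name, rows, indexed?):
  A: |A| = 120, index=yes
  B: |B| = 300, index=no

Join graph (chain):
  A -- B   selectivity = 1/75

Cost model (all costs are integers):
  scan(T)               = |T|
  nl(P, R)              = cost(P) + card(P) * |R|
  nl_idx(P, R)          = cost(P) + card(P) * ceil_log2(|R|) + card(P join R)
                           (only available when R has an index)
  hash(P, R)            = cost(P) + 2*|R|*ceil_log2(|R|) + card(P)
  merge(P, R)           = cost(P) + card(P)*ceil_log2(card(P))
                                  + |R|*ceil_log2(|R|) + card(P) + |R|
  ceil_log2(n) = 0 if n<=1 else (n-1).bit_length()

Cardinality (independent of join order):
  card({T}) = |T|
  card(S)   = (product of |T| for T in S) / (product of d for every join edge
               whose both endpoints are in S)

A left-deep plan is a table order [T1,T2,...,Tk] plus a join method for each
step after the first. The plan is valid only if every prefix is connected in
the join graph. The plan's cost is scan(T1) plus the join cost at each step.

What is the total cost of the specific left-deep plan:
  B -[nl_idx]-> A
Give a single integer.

step 1: scan B: cost=300, card=300
step 2: join A via nl_idx
    card(P join A) = 300*120/(75) = 480
    cost = 300 + 300*7 + 480 = 2880

2880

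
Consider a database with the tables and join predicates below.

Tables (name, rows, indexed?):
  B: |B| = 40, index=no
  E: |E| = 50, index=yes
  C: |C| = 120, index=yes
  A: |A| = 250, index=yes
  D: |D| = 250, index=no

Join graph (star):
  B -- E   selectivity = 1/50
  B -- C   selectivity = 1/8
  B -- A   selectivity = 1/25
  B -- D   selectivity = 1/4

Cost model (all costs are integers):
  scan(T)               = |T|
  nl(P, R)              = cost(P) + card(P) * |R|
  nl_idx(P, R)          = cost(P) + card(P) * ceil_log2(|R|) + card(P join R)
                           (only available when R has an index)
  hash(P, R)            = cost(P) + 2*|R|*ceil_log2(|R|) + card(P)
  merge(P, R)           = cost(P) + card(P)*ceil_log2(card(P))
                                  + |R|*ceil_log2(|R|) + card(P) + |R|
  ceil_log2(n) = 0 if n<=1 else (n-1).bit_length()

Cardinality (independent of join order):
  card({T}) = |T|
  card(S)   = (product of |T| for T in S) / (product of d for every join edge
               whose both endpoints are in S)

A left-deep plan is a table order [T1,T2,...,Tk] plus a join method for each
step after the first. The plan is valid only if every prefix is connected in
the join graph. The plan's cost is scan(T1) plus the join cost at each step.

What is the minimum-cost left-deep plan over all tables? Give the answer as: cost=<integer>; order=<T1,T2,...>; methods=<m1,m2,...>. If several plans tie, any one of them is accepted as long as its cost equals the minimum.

Selinger DP (subsets sized 1..n):
  {B}: scan cost=40, card=40
  {E}: scan cost=50, card=50
  {C}: scan cost=120, card=120
  {A}: scan cost=250, card=250
  {D}: scan cost=250, card=250
  {BE}: card=40; try (E,nl_idx)→320, (B,hash)→580, (E,merge)→670, (E,hash)→680, (B,merge)→680, (E,nl)→2040 …(+1); best=320 via (E,nl_idx)
  {BC}: card=600; try (B,hash)→720, (C,nl_idx)→920, (C,merge)→1280, (B,merge)→1360, (C,hash)→1760, (C,nl)→4840 …(+1); best=720 via (B,hash)
  {AB}: card=400; try (A,nl_idx)→760, (B,hash)→980, (A,merge)→2570, (B,merge)→2780, (A,hash)→4080, (A,nl)→10040 …(+1); best=760 via (A,nl_idx)
  {BD}: card=2500; try (B,hash)→980, (D,merge)→2570, (B,merge)→2780, (D,hash)→4080, (D,nl)→10040, (B,nl)→10250; best=980 via (B,hash)
  {BCE}: card=600; try (C,nl_idx)→1200, (C,merge)→1560, (E,hash)→1920, (C,hash)→2040, (E,nl_idx)→4920, (C,nl)→5120 …(+2); best=1200 via (C,nl_idx)
  {ABE}: card=400; try (A,nl_idx)→1040, (E,hash)→1760, (A,merge)→2850, (E,nl_idx)→3560, (A,hash)→4360, (E,merge)→5110 …(+2); best=1040 via (A,nl_idx)
  {BDE}: card=2500; try (D,merge)→2850, (E,hash)→4080, (D,hash)→4360, (D,nl)→10320, (E,nl_idx)→18480, (E,merge)→33830 …(+1); best=2850 via (D,merge)
  {ABC}: card=6000; try (C,hash)→2840, (A,hash)→5320, (C,merge)→5720, (C,nl_idx)→9560, (A,merge)→9570, (A,nl_idx)→11520 …(+2); best=2840 via (C,hash)
  {BCD}: card=37500; try (C,hash)→5160, (D,hash)→5320, (D,merge)→9570, (C,merge)→34440, (C,nl_idx)→55980, (D,nl)→150720 …(+1); best=5160 via (C,hash)
  {ABD}: card=25000; try (D,hash)→5160, (D,merge)→7010, (A,hash)→7480, (A,merge)→35730, (A,nl_idx)→45980, (D,nl)→100760 …(+1); best=5160 via (D,hash)
  {ABCE}: card=6000; try (C,hash)→3120, (A,hash)→5800, (C,merge)→6000, (E,hash)→9440, (C,nl_idx)→9840, (A,merge)→10050 …(+6); best=3120 via (C,hash)
  {BCDE}: card=37500; try (D,hash)→5800, (C,hash)→7030, (D,merge)→10050, (C,merge)→36310, (E,hash)→43260, (C,nl_idx)→57850 …(+5); best=5800 via (D,hash)
  {ABDE}: card=25000; try (D,hash)→5440, (D,merge)→7290, (A,hash)→9350, (E,hash)→30760, (A,merge)→37600, (A,nl_idx)→47850 …(+5); best=5440 via (D,hash)
  {ABCD}: card=375000; try (D,hash)→12840, (C,hash)→31840, (A,hash)→46660, (D,merge)→89090, (C,merge)→406120, (C,nl_idx)→555160 …(+5); best=12840 via (D,hash)
  {ABCDE}: card=375000; try (D,hash)→13120, (C,hash)→32120, (A,hash)→47300, (D,merge)→89370, (E,hash)→388440, (C,merge)→406400 …(+9); best=13120 via (D,hash)

cost=13120; order=B,E,A,C,D; methods=nl_idx,nl_idx,hash,hash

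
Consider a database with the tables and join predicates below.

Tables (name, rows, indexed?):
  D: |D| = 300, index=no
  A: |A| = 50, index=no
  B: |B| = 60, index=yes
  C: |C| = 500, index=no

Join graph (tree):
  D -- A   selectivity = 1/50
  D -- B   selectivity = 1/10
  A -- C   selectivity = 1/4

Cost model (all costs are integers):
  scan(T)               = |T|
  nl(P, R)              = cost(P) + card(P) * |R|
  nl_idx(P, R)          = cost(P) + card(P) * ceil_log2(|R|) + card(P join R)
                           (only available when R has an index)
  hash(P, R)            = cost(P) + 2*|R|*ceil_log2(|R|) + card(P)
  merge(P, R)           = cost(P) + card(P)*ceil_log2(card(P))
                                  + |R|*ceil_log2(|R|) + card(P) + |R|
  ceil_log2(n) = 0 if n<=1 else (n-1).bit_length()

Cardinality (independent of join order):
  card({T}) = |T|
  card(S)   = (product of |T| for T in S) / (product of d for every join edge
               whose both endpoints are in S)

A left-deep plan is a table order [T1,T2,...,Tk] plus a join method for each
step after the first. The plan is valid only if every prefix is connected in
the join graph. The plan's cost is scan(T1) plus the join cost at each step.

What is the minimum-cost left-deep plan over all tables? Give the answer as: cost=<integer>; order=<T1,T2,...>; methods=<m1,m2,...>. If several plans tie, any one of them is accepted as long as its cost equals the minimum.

cost=13020; order=D,A,B,C; methods=hash,hash,hash

Selinger DP (subsets sized 1..n):
  {D}: scan cost=300, card=300
  {A}: scan cost=50, card=50
  {B}: scan cost=60, card=60
  {C}: scan cost=500, card=500
  {AD}: card=300; try (A,hash)→1200, (D,merge)→3400, (A,merge)→3650, (D,hash)→5500, (D,nl)→15050, (A,nl)→15300; best=1200 via (A,hash)
  {BD}: card=1800; try (B,hash)→1320, (D,merge)→3480, (B,merge)→3720, (B,nl_idx)→3900, (D,hash)→5520, (D,nl)→18060 …(+1); best=1320 via (B,hash)
  {AC}: card=6250; try (A,hash)→1600, (C,merge)→5400, (A,merge)→5850, (C,hash)→9100, (C,nl)→25050, (A,nl)→25500; best=1600 via (A,hash)
  {ABD}: card=1800; try (B,hash)→2220, (A,hash)→3720, (B,merge)→4620, (B,nl_idx)→4800, (B,nl)→19200, (A,merge)→23270 …(+1); best=2220 via (B,hash)
  {ACD}: card=37500; try (C,merge)→9200, (C,hash)→10500, (D,hash)→13250, (D,merge)→92100, (C,nl)→151200, (D,nl)→1876600; best=9200 via (C,merge)
  {ABCD}: card=225000; try (C,hash)→13020, (C,merge)→28820, (B,hash)→47420, (B,nl_idx)→459200, (B,merge)→647120, (C,nl)→902220 …(+1); best=13020 via (C,hash)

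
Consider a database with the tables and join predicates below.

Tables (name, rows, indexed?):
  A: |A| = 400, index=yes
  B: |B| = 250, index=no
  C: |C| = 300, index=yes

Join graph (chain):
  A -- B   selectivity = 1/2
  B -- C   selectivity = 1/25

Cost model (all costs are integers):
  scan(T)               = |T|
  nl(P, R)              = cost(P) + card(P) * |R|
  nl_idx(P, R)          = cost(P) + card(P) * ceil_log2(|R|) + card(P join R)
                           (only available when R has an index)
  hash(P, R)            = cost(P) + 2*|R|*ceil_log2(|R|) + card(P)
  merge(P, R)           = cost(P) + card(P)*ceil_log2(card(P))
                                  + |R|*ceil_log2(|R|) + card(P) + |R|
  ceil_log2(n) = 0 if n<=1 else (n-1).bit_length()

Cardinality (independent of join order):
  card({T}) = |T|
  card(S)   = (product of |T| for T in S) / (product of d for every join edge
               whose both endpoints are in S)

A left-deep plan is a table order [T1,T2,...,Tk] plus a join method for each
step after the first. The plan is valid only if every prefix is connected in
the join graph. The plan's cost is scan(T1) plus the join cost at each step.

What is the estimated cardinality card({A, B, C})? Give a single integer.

Tables in S: A(400), B(250), C(300)
Edges inside S: A-B(d=2), B-C(d=25)
numerator = 400 * 250 * 300 = 30000000
denominator = 2 * 25 = 50
card(S) = 30000000 / 50 = 600000

600000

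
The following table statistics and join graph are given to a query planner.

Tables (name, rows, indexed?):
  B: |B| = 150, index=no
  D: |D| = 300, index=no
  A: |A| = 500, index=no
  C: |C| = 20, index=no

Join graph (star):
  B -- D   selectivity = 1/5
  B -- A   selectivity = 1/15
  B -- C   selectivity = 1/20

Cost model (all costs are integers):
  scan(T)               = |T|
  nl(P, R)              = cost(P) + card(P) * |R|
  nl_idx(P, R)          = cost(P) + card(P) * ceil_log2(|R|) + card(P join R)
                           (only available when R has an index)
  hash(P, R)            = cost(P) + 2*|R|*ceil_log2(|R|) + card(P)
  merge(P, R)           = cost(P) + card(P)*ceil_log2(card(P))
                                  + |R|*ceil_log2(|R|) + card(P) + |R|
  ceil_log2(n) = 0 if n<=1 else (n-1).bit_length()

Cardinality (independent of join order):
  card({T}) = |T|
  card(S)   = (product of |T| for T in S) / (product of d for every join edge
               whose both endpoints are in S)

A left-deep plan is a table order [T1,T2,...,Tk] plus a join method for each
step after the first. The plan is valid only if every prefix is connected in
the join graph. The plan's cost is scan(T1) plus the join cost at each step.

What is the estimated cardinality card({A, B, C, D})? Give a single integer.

300000

Tables in S: A(500), B(150), C(20), D(300)
Edges inside S: B-D(d=5), B-A(d=15), B-C(d=20)
numerator = 500 * 150 * 20 * 300 = 450000000
denominator = 5 * 15 * 20 = 1500
card(S) = 450000000 / 1500 = 300000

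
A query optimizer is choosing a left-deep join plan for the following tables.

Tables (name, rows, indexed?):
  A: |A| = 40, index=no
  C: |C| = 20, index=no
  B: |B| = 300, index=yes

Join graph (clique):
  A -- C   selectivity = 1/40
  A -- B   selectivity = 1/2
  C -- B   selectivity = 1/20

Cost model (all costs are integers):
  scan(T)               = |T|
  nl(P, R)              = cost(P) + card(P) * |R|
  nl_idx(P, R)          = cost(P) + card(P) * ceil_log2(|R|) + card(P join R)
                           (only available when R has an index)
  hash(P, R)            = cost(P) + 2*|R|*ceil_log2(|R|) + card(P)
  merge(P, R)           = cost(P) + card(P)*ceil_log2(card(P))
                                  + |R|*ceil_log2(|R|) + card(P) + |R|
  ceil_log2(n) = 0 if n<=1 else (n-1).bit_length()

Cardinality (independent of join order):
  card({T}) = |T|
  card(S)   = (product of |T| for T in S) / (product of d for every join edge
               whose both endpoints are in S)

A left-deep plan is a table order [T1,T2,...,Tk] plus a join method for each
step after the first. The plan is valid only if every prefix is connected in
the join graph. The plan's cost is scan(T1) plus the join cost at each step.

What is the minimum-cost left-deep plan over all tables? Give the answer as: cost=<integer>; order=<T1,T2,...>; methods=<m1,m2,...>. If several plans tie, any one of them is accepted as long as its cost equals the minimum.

Selinger DP (subsets sized 1..n):
  {A}: scan cost=40, card=40
  {C}: scan cost=20, card=20
  {B}: scan cost=300, card=300
  {AC}: card=20; try (C,hash)→280, (A,merge)→420, (C,merge)→440, (A,hash)→520, (A,nl)→820, (C,nl)→840; best=280 via (C,hash)
  {AB}: card=6000; try (A,hash)→1080, (B,merge)→3320, (A,merge)→3580, (B,hash)→5480, (B,nl_idx)→6400, (B,nl)→12040 …(+1); best=1080 via (A,hash)
  {BC}: card=300; try (B,nl_idx)→500, (C,hash)→800, (B,merge)→3140, (C,merge)→3420, (B,hash)→5440, (B,nl)→6020 …(+1); best=500 via (B,nl_idx)
  {ABC}: card=150; try (B,nl_idx)→610, (A,hash)→1280, (B,merge)→3400, (A,merge)→3780, (B,hash)→5700, (B,nl)→6280 …(+4); best=610 via (B,nl_idx)

cost=610; order=A,C,B; methods=hash,nl_idx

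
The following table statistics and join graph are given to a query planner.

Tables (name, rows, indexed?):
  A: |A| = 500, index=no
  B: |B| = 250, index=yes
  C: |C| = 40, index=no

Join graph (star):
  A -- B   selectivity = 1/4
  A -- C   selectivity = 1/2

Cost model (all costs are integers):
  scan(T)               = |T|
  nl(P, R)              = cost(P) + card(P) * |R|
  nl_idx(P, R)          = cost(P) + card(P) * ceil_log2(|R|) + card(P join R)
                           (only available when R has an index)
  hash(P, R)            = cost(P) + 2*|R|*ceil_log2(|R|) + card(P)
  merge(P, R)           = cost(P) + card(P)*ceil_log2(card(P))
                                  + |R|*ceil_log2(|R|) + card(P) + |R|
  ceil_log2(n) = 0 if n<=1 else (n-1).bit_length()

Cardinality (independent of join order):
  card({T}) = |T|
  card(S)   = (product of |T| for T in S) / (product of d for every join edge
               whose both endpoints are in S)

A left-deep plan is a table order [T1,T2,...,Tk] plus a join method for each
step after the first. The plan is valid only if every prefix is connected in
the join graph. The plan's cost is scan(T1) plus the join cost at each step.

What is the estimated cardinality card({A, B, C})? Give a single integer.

625000

Tables in S: A(500), B(250), C(40)
Edges inside S: A-B(d=4), A-C(d=2)
numerator = 500 * 250 * 40 = 5000000
denominator = 4 * 2 = 8
card(S) = 5000000 / 8 = 625000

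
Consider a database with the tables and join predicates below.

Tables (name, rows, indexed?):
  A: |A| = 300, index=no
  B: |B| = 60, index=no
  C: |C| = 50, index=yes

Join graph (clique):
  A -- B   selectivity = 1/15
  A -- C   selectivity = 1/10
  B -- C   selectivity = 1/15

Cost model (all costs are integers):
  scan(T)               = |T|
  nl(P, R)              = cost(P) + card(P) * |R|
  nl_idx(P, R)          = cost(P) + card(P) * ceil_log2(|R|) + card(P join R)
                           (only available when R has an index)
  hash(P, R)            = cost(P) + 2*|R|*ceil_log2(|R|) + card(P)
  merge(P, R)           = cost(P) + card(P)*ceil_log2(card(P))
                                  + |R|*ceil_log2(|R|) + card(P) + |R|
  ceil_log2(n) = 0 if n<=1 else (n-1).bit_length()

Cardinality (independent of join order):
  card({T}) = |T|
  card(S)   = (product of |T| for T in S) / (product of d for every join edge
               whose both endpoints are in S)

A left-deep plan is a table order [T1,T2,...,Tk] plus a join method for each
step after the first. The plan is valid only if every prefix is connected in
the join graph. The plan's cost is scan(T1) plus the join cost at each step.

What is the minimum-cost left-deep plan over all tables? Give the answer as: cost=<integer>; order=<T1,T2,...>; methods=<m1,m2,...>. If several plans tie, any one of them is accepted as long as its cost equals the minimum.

cost=3120; order=A,B,C; methods=hash,hash

Selinger DP (subsets sized 1..n):
  {A}: scan cost=300, card=300
  {B}: scan cost=60, card=60
  {C}: scan cost=50, card=50
  {AB}: card=1200; try (B,hash)→1320, (A,merge)→3480, (B,merge)→3720, (A,hash)→5520, (A,nl)→18060, (B,nl)→18300; best=1320 via (B,hash)
  {AC}: card=1500; try (C,hash)→1200, (A,merge)→3400, (C,nl_idx)→3600, (C,merge)→3650, (A,hash)→5500, (A,nl)→15050 …(+1); best=1200 via (C,hash)
  {BC}: card=200; try (C,nl_idx)→620, (C,hash)→720, (B,hash)→820, (B,merge)→820, (C,merge)→830, (B,nl)→3050 …(+1); best=620 via (C,nl_idx)
  {ABC}: card=400; try (C,hash)→3120, (B,hash)→3420, (A,merge)→5420, (A,hash)→6220, (C,nl_idx)→8920, (C,merge)→16070 …(+4); best=3120 via (C,hash)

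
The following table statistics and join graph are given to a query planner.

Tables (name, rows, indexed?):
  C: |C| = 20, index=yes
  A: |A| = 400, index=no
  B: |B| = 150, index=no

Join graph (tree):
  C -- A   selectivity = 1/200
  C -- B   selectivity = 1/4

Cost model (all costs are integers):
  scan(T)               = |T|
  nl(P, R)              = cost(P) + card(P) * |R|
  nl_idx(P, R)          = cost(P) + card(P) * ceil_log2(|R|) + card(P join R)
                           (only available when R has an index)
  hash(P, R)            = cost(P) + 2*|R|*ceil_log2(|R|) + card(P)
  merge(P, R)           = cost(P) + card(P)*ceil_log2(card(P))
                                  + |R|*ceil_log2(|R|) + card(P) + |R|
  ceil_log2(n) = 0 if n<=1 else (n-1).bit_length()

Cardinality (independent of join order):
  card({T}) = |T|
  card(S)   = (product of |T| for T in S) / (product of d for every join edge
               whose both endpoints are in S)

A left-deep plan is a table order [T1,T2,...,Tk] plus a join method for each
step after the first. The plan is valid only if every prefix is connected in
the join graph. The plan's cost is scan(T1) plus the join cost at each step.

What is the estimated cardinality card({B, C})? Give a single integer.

Tables in S: B(150), C(20)
Edges inside S: C-B(d=4)
numerator = 150 * 20 = 3000
denominator = 4 = 4
card(S) = 3000 / 4 = 750

750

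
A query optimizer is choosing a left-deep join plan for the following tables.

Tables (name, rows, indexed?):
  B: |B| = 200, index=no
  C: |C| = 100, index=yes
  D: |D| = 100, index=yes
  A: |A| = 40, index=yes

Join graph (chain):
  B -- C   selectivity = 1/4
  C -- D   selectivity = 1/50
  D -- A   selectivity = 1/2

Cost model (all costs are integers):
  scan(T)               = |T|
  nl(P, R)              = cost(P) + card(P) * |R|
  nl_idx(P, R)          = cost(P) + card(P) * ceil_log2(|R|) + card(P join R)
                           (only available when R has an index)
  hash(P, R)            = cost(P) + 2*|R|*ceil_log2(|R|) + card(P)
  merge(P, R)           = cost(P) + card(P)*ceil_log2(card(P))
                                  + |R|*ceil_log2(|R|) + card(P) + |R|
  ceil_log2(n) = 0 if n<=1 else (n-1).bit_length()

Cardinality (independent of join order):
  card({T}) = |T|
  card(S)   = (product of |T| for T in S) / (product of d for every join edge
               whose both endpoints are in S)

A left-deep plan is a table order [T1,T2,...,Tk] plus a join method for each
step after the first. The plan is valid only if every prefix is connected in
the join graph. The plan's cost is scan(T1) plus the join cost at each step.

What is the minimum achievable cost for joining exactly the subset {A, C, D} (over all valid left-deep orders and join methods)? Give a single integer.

Selinger DP over subsets of {A,C,D}:
  {C}: scan cost=100, card=100
  {D}: scan cost=100, card=100
  {A}: scan cost=40, card=40
  {CD}: card=200; try (D,nl_idx)→1000, (C,nl_idx)→1000, (D,hash)→1600, (C,hash)→1600, (D,merge)→1700, (C,merge)→1700 …(+2); best=1000 via (D,nl_idx)
  {AD}: card=2000; try (A,hash)→680, (D,merge)→1120, (A,merge)→1180, (D,hash)→1480, (D,nl_idx)→2320, (A,nl_idx)→2700 …(+2); best=680 via (A,hash)
  {ACD}: card=4000; try (A,hash)→1680, (A,merge)→3080, (C,hash)→4080, (A,nl_idx)→6200, (A,nl)→9000, (C,nl_idx)→18680 …(+2); best=1680 via (A,hash)

1680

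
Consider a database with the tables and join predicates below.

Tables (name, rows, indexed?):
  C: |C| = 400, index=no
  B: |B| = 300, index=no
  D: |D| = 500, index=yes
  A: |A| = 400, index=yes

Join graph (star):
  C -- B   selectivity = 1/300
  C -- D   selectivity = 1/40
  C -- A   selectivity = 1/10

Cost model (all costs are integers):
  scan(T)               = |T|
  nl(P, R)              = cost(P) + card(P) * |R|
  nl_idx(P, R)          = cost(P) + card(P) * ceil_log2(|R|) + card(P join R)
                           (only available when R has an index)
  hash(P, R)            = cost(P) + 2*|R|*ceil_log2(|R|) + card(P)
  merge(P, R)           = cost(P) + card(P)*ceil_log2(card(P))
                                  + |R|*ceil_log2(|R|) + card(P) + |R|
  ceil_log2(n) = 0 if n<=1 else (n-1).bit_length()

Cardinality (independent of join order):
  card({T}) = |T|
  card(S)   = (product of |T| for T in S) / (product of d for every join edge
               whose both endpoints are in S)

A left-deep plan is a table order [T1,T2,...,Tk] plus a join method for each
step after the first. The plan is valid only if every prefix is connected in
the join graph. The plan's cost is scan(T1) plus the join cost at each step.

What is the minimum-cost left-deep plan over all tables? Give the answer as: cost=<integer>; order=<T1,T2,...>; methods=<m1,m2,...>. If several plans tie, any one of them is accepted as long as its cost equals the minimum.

cost=27000; order=C,B,D,A; methods=hash,nl_idx,hash

Selinger DP (subsets sized 1..n):
  {C}: scan cost=400, card=400
  {B}: scan cost=300, card=300
  {D}: scan cost=500, card=500
  {A}: scan cost=400, card=400
  {BC}: card=400; try (B,hash)→6200, (C,merge)→7300, (B,merge)→7400, (C,hash)→7800, (C,nl)→120300, (B,nl)→120400; best=6200 via (B,hash)
  {CD}: card=5000; try (C,hash)→8200, (D,nl_idx)→9000, (D,merge)→9400, (C,merge)→9500, (D,hash)→9800, (D,nl)→200400 …(+1); best=8200 via (C,hash)
  {AC}: card=16000; try (C,hash)→8000, (A,hash)→8000, (C,merge)→8400, (A,merge)→8400, (A,nl_idx)→20000, (C,nl)→160400 …(+1); best=8000 via (C,hash)
  {BCD}: card=5000; try (D,nl_idx)→14800, (D,merge)→15200, (D,hash)→15600, (B,hash)→18600, (B,merge)→81200, (D,nl)→206200 …(+1); best=14800 via (D,nl_idx)
  {ABC}: card=16000; try (A,hash)→13800, (A,merge)→14200, (A,nl_idx)→25800, (B,hash)→29400, (A,nl)→166200, (B,merge)→251000 …(+1); best=13800 via (A,hash)
  {ACD}: card=200000; try (A,hash)→20400, (D,hash)→33000, (A,merge)→82200, (D,merge)→253000, (A,nl_idx)→253200, (D,nl_idx)→352000 …(+2); best=20400 via (A,hash)
  {ABCD}: card=200000; try (A,hash)→27000, (D,hash)→38800, (A,merge)→88800, (B,hash)→225800, (D,merge)→258800, (A,nl_idx)→259800 …(+5); best=27000 via (A,hash)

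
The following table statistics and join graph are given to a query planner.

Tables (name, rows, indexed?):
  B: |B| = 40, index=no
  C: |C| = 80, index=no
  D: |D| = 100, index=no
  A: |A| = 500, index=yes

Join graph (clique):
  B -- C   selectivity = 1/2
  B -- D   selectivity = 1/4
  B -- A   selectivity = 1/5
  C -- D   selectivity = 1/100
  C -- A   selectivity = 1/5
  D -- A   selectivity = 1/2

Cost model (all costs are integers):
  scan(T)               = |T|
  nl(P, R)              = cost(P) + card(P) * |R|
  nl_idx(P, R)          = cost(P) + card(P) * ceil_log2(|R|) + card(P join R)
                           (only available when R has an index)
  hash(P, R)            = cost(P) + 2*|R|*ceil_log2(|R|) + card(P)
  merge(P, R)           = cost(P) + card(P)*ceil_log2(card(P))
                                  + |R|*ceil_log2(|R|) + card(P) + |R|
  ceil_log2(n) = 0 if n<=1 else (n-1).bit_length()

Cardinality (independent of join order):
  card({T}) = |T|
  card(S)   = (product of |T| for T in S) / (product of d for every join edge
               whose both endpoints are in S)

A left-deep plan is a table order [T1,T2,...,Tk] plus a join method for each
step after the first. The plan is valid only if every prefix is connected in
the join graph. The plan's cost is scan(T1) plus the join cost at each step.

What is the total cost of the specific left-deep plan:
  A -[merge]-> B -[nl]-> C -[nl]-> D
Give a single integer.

step 1: scan A: cost=500, card=500
step 2: join B via merge
    card(P join B) = 500*40/(5) = 4000
    cost = 500 + 500*9 + 40*6 + 500 + 40 = 5780
step 3: join C via nl
    card(P join C) = 4000*80/(2*5) = 32000
    cost = 5780 + 4000*80 = 325780
step 4: join D via nl
    card(P join D) = 32000*100/(4*100*2) = 4000
    cost = 325780 + 32000*100 = 3525780

3525780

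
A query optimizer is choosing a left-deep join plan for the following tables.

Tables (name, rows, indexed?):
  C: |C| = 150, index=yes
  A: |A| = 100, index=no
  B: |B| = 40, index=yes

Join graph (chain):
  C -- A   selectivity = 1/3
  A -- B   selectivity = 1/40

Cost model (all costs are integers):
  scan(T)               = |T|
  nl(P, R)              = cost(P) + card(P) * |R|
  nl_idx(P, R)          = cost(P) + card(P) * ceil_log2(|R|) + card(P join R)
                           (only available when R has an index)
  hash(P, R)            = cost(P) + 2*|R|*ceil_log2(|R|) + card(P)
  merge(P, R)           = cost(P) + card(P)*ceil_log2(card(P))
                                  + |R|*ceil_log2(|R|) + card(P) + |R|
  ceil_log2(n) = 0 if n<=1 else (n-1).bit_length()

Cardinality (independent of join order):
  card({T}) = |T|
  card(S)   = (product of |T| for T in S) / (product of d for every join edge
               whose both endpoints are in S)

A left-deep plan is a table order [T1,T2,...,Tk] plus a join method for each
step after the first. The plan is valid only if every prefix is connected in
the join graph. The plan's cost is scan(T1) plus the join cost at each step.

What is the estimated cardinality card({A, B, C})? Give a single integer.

5000

Tables in S: A(100), B(40), C(150)
Edges inside S: C-A(d=3), A-B(d=40)
numerator = 100 * 40 * 150 = 600000
denominator = 3 * 40 = 120
card(S) = 600000 / 120 = 5000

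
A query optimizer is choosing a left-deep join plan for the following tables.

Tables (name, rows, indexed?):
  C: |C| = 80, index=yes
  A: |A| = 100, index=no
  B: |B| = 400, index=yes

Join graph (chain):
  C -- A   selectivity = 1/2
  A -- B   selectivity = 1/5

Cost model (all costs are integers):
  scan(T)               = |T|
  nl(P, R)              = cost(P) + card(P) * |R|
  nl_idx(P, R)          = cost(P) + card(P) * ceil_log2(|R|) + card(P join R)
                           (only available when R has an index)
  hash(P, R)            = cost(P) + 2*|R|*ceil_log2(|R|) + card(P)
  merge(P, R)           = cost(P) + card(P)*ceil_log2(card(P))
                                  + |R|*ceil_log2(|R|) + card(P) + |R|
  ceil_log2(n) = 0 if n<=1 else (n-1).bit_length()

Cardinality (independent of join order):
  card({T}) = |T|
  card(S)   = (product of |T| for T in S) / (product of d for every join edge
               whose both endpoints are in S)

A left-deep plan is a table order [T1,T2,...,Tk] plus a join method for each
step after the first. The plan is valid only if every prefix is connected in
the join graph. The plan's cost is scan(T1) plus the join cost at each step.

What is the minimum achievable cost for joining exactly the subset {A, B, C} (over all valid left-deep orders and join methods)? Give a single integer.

Selinger DP over subsets of {A,B,C}:
  {C}: scan cost=80, card=80
  {A}: scan cost=100, card=100
  {B}: scan cost=400, card=400
  {AC}: card=4000; try (C,hash)→1320, (A,merge)→1520, (C,merge)→1540, (A,hash)→1560, (C,nl_idx)→4800, (A,nl)→8080 …(+1); best=1320 via (C,hash)
  {AB}: card=8000; try (A,hash)→2200, (B,merge)→4900, (A,merge)→5200, (B,hash)→7400, (B,nl_idx)→9000, (B,nl)→40100 …(+1); best=2200 via (A,hash)
  {ABC}: card=320000; try (C,hash)→11320, (B,hash)→12520, (B,merge)→57320, (C,merge)→114840, (B,nl_idx)→357320, (C,nl_idx)→378200 …(+2); best=11320 via (C,hash)

11320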